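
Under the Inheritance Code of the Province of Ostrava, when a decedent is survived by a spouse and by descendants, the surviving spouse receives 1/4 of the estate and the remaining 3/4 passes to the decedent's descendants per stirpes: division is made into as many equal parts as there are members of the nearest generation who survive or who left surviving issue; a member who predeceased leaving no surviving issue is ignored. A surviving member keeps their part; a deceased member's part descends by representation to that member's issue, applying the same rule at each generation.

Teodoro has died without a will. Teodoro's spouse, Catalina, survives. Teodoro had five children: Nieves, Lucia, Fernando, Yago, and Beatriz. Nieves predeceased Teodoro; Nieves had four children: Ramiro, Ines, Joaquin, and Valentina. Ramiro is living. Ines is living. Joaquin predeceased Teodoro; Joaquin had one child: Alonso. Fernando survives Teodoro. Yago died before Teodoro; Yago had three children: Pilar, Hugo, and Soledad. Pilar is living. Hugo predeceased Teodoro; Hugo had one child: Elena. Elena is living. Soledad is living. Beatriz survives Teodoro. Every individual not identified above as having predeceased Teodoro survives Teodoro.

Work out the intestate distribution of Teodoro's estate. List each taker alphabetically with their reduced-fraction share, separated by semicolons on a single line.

Catalina, as surviving spouse, takes 1/4.
The remaining 3/4 passes to Teodoro's descendants per stirpes.
The 3/4 is divided into 5 equal shares of 3/20 among Nieves, Lucia, Fernando, Yago, Beatriz.
Nieves predeceased; the 3/20 allotted to Nieves's branch passes to Nieves's issue by representation.
The 3/20 is divided into 4 equal shares of 3/80 among Ramiro, Ines, Joaquin, Valentina.
Ramiro is living and takes 3/80.
Ines is living and takes 3/80.
Joaquin predeceased; the 3/80 allotted to Joaquin's branch passes to Joaquin's issue by representation.
Alonso is the sole taker at this level and receives the full 3/80.
Valentina is living and takes 3/80.
Lucia is living and takes 3/20.
Fernando is living and takes 3/20.
Yago predeceased; the 3/20 allotted to Yago's branch passes to Yago's issue by representation.
The 3/20 is divided into 3 equal shares of 1/20 among Pilar, Hugo, Soledad.
Pilar is living and takes 1/20.
Hugo predeceased; the 1/20 allotted to Hugo's branch passes to Hugo's issue by representation.
Elena is the sole taker at this level and receives the full 1/20.
Soledad is living and takes 1/20.
Beatriz is living and takes 3/20.

Alonso 3/80; Beatriz 3/20; Catalina 1/4; Elena 1/20; Fernando 3/20; Ines 3/80; Lucia 3/20; Pilar 1/20; Ramiro 3/80; Soledad 1/20; Valentina 3/80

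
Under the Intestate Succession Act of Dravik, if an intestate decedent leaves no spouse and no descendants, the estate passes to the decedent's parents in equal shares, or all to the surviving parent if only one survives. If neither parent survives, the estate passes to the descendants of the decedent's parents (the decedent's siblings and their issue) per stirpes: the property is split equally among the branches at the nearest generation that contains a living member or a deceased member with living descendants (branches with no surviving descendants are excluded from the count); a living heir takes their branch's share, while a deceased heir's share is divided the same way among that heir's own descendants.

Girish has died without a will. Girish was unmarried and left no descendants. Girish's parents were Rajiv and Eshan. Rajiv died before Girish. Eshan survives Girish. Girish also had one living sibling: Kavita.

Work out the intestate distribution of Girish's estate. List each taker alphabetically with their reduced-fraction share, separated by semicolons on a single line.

Only one parent, Eshan, survives, so Eshan takes the entire estate. The siblings take nothing because a surviving parent has priority.

Eshan 1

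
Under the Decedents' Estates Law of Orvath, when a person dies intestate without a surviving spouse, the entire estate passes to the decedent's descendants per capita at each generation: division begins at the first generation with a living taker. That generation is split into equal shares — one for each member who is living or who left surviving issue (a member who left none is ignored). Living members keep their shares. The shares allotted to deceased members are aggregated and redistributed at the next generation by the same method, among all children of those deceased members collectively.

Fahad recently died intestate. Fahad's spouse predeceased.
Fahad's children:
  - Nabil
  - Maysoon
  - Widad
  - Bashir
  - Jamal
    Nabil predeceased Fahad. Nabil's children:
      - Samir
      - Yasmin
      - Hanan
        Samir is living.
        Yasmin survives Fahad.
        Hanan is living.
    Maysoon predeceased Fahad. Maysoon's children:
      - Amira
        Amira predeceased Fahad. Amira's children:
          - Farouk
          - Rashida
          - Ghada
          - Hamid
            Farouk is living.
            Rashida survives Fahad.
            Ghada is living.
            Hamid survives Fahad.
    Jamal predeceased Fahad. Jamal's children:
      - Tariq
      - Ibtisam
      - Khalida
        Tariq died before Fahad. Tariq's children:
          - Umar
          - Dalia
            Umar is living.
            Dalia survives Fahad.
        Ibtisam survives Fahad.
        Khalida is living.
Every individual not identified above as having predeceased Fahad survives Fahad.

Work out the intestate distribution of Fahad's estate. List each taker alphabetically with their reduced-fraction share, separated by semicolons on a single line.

There is no surviving spouse, so the entire estate passes to Fahad's descendants per capita at each generation.
At generation 1 (Nabil, Maysoon, Widad, Bashir, Jamal) there are 5 shares of (1)/5 = 1/5 each.
Living: Widad and Bashir — each takes 1/5.
Deceased: Nabil, Maysoon, and Jamal. Their combined 3/5 is pooled and carried to generation 2.
At generation 2 (Samir, Yasmin, Hanan, Amira, Tariq, Ibtisam, Khalida) there are 7 shares of (3/5)/7 = 3/35 each.
Living: Samir, Yasmin, Hanan, Ibtisam, and Khalida — each takes 3/35.
Deceased: Amira and Tariq. Their combined 6/35 is pooled and carried to generation 3.
At generation 3 (Farouk, Rashida, Ghada, Hamid, Umar, Dalia) there are 6 shares of (6/35)/6 = 1/35 each.
Living: Farouk, Rashida, Ghada, Hamid, Umar, and Dalia — each takes 1/35.

Bashir 1/5; Dalia 1/35; Farouk 1/35; Ghada 1/35; Hamid 1/35; Hanan 3/35; Ibtisam 3/35; Khalida 3/35; Rashida 1/35; Samir 3/35; Umar 1/35; Widad 1/5; Yasmin 3/35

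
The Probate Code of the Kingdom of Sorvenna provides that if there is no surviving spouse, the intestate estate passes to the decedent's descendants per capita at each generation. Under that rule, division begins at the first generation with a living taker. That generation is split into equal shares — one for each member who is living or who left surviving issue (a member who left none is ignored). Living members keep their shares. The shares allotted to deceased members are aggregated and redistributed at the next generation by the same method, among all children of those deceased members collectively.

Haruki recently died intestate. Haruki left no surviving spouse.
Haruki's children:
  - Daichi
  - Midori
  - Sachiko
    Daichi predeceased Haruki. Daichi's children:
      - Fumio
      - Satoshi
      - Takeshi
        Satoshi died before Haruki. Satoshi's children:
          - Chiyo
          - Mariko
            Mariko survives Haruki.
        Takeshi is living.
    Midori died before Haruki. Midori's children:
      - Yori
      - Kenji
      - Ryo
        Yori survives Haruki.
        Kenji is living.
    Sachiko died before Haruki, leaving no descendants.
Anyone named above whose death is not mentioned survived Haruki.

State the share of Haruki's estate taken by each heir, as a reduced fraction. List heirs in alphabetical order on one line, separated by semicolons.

There is no surviving spouse, so the entire estate passes to Haruki's descendants per capita at each generation.
No one at generation 1 (Daichi, Midori) is living; moving to the next generation.
At generation 2 (Fumio, Satoshi, Takeshi, Yori, Kenji, Ryo) there are 6 shares of (1)/6 = 1/6 each.
Living: Fumio, Takeshi, Yori, Kenji, and Ryo — each takes 1/6.
Deceased: Satoshi. That 1/6 share is carried to generation 3.
At generation 3 (Chiyo, Mariko) there are 2 shares of (1/6)/2 = 1/12 each.
Living: Chiyo and Mariko — each takes 1/12.

Chiyo 1/12; Fumio 1/6; Kenji 1/6; Mariko 1/12; Ryo 1/6; Takeshi 1/6; Yori 1/6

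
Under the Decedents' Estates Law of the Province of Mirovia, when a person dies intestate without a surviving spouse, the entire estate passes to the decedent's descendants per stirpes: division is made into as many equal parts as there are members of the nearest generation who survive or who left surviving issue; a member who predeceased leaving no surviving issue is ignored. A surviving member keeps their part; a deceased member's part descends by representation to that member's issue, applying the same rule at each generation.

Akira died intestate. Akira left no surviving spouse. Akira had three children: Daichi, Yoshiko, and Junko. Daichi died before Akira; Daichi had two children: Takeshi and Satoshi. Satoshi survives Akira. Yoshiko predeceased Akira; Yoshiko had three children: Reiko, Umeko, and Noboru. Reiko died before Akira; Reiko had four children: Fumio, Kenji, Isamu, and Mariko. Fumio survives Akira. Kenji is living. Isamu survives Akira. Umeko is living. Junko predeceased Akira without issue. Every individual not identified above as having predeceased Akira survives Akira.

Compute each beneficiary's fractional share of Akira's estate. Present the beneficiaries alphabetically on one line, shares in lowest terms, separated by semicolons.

Fumio 1/24; Isamu 1/24; Kenji 1/24; Mariko 1/24; Noboru 1/6; Satoshi 1/4; Takeshi 1/4; Umeko 1/6

There is no surviving spouse, so the entire estate passes to Akira's descendants per stirpes.
Junko left no surviving issue, so that branch lapses and is disregarded.
The estate is divided into 2 equal shares of 1/2 among Daichi, Yoshiko.
Daichi predeceased; the 1/2 allotted to Daichi's branch passes to Daichi's issue by representation.
The 1/2 is divided into 2 equal shares of 1/4 among Takeshi, Satoshi.
Takeshi is living and takes 1/4.
Satoshi is living and takes 1/4.
Yoshiko predeceased; the 1/2 allotted to Yoshiko's branch passes to Yoshiko's issue by representation.
The 1/2 is divided into 3 equal shares of 1/6 among Reiko, Umeko, Noboru.
Reiko predeceased; the 1/6 allotted to Reiko's branch passes to Reiko's issue by representation.
The 1/6 is divided into 4 equal shares of 1/24 among Fumio, Kenji, Isamu, Mariko.
Fumio is living and takes 1/24.
Kenji is living and takes 1/24.
Isamu is living and takes 1/24.
Mariko is living and takes 1/24.
Umeko is living and takes 1/6.
Noboru is living and takes 1/6.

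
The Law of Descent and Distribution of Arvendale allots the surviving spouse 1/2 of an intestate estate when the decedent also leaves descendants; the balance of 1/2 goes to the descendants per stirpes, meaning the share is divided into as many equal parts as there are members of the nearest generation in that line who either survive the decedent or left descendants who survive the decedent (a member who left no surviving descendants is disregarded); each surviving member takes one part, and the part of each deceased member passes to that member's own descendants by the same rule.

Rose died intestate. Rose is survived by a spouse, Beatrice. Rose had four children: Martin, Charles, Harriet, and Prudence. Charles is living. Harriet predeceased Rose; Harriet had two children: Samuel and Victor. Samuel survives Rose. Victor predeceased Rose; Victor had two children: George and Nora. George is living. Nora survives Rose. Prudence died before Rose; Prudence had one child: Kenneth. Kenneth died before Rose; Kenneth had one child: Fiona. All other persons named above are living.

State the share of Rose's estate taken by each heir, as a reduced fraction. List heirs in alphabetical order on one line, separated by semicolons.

Beatrice, as surviving spouse, takes 1/2.
The remaining 1/2 passes to Rose's descendants per stirpes.
The 1/2 is divided into 4 equal shares of 1/8 among Martin, Charles, Harriet, Prudence.
Martin is living and takes 1/8.
Charles is living and takes 1/8.
Harriet predeceased; the 1/8 allotted to Harriet's branch passes to Harriet's issue by representation.
The 1/8 is divided into 2 equal shares of 1/16 among Samuel, Victor.
Samuel is living and takes 1/16.
Victor predeceased; the 1/16 allotted to Victor's branch passes to Victor's issue by representation.
The 1/16 is divided into 2 equal shares of 1/32 among George, Nora.
George is living and takes 1/32.
Nora is living and takes 1/32.
Prudence predeceased; the 1/8 allotted to Prudence's branch passes to Prudence's issue by representation.
Kenneth's line is the sole branch at this level, so the full 1/8 passes to Kenneth's issue by representation.
Fiona is the sole taker at this level and receives the full 1/8.

Beatrice 1/2; Charles 1/8; Fiona 1/8; George 1/32; Martin 1/8; Nora 1/32; Samuel 1/16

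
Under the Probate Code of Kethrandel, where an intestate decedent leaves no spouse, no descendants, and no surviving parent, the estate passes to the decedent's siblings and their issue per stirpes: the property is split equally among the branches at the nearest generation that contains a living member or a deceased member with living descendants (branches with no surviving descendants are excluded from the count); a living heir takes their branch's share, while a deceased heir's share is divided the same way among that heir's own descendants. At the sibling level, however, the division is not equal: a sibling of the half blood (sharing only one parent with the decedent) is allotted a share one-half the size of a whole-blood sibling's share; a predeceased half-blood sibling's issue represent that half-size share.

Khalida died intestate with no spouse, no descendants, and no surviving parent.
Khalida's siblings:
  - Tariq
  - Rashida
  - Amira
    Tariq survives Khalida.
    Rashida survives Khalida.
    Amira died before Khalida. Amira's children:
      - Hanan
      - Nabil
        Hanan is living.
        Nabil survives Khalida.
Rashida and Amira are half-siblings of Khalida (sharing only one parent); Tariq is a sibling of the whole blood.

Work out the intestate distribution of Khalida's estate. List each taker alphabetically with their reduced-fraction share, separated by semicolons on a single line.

Hanan 1/8; Nabil 1/8; Rashida 1/4; Tariq 1/2

No spouse, descendants, or parent survives, so the estate passes to Khalida's siblings per stirpes.
Half-blood siblings count for one-half the weight of whole-blood siblings at the initial division.
Dividing 1 in proportion to weights (total weight 2): Tariq (weight 1) → 1/2; Rashida (weight 1/2) → 1/4; Amira (weight 1/2) → 1/4.
Tariq is living and takes 1/2.
Rashida is living and takes 1/4.
Amira predeceased; the 1/4 allotted to Amira's branch passes to Amira's issue by representation.
The 1/4 is divided into 2 equal shares of 1/8 among Hanan, Nabil.
Hanan is living and takes 1/8.
Nabil is living and takes 1/8.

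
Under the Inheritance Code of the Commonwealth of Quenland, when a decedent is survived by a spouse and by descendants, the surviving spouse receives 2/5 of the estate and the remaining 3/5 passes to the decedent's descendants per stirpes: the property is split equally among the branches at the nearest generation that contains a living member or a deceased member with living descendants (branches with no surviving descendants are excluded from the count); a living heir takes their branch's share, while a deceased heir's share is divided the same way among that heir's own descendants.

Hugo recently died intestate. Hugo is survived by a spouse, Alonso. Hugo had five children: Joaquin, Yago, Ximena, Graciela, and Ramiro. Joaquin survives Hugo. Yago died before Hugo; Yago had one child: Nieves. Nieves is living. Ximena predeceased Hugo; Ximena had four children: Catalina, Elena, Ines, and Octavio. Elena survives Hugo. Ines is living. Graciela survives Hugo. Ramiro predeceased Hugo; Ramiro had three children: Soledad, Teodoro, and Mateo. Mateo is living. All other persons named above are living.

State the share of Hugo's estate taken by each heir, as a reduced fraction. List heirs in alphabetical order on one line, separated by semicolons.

Alonso 2/5; Catalina 3/100; Elena 3/100; Graciela 3/25; Ines 3/100; Joaquin 3/25; Mateo 1/25; Nieves 3/25; Octavio 3/100; Soledad 1/25; Teodoro 1/25

Alonso, as surviving spouse, takes 2/5.
The remaining 3/5 passes to Hugo's descendants per stirpes.
The 3/5 is divided into 5 equal shares of 3/25 among Joaquin, Yago, Ximena, Graciela, Ramiro.
Joaquin is living and takes 3/25.
Yago predeceased; the 3/25 allotted to Yago's branch passes to Yago's issue by representation.
Nieves is the sole taker at this level and receives the full 3/25.
Ximena predeceased; the 3/25 allotted to Ximena's branch passes to Ximena's issue by representation.
The 3/25 is divided into 4 equal shares of 3/100 among Catalina, Elena, Ines, Octavio.
Catalina is living and takes 3/100.
Elena is living and takes 3/100.
Ines is living and takes 3/100.
Octavio is living and takes 3/100.
Graciela is living and takes 3/25.
Ramiro predeceased; the 3/25 allotted to Ramiro's branch passes to Ramiro's issue by representation.
The 3/25 is divided into 3 equal shares of 1/25 among Soledad, Teodoro, Mateo.
Soledad is living and takes 1/25.
Teodoro is living and takes 1/25.
Mateo is living and takes 1/25.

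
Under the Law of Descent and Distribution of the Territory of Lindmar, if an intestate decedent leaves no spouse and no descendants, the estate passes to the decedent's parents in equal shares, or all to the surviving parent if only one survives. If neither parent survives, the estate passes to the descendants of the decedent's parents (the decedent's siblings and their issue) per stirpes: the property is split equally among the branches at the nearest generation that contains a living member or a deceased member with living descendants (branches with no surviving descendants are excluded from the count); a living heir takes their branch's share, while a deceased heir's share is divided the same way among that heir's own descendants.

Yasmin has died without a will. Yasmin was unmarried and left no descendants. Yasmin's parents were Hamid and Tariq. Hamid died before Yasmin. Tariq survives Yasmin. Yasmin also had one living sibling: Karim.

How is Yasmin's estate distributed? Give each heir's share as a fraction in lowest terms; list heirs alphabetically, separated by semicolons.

Only one parent, Tariq, survives, so Tariq takes the entire estate. The siblings take nothing because a surviving parent has priority.

Tariq 1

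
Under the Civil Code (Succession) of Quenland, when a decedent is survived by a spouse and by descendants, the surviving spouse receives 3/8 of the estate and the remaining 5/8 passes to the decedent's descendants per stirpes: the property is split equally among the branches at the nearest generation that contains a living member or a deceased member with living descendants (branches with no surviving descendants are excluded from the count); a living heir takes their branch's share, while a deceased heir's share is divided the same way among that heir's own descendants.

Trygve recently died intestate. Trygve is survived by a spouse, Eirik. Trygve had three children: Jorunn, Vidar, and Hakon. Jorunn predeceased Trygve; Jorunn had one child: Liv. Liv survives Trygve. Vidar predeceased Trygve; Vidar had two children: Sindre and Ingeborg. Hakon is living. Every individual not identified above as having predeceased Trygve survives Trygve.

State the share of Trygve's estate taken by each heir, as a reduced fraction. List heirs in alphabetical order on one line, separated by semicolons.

Eirik, as surviving spouse, takes 3/8.
The remaining 5/8 passes to Trygve's descendants per stirpes.
The 5/8 is divided into 3 equal shares of 5/24 among Jorunn, Vidar, Hakon.
Jorunn predeceased; the 5/24 allotted to Jorunn's branch passes to Jorunn's issue by representation.
Liv is the sole taker at this level and receives the full 5/24.
Vidar predeceased; the 5/24 allotted to Vidar's branch passes to Vidar's issue by representation.
The 5/24 is divided into 2 equal shares of 5/48 among Sindre, Ingeborg.
Sindre is living and takes 5/48.
Ingeborg is living and takes 5/48.
Hakon is living and takes 5/24.

Eirik 3/8; Hakon 5/24; Ingeborg 5/48; Liv 5/24; Sindre 5/48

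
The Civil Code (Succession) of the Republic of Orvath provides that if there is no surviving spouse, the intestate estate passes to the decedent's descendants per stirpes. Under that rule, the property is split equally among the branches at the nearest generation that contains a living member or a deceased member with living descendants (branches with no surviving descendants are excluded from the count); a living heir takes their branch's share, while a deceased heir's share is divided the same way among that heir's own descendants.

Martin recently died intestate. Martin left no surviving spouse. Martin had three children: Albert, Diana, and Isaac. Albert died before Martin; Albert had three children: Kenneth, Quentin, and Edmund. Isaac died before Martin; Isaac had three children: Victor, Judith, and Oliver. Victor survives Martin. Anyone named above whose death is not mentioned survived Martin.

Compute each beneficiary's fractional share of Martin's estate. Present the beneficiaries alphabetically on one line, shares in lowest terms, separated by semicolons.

Diana 1/3; Edmund 1/9; Judith 1/9; Kenneth 1/9; Oliver 1/9; Quentin 1/9; Victor 1/9

There is no surviving spouse, so the entire estate passes to Martin's descendants per stirpes.
The estate is divided into 3 equal shares of 1/3 among Albert, Diana, Isaac.
Albert predeceased; the 1/3 allotted to Albert's branch passes to Albert's issue by representation.
The 1/3 is divided into 3 equal shares of 1/9 among Kenneth, Quentin, Edmund.
Kenneth is living and takes 1/9.
Quentin is living and takes 1/9.
Edmund is living and takes 1/9.
Diana is living and takes 1/3.
Isaac predeceased; the 1/3 allotted to Isaac's branch passes to Isaac's issue by representation.
The 1/3 is divided into 3 equal shares of 1/9 among Victor, Judith, Oliver.
Victor is living and takes 1/9.
Judith is living and takes 1/9.
Oliver is living and takes 1/9.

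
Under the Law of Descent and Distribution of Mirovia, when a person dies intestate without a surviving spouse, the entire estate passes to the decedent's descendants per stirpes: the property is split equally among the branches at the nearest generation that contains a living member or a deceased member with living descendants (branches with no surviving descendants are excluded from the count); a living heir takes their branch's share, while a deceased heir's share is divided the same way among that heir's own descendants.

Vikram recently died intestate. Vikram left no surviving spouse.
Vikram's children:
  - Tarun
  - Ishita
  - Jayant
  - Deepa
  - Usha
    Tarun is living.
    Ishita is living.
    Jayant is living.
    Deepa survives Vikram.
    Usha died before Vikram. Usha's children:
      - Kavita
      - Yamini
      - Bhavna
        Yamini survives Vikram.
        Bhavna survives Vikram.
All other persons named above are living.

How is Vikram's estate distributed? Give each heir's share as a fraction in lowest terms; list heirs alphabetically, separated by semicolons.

There is no surviving spouse, so the entire estate passes to Vikram's descendants per stirpes.
The estate is divided into 5 equal shares of 1/5 among Tarun, Ishita, Jayant, Deepa, Usha.
Tarun is living and takes 1/5.
Ishita is living and takes 1/5.
Jayant is living and takes 1/5.
Deepa is living and takes 1/5.
Usha predeceased; the 1/5 allotted to Usha's branch passes to Usha's issue by representation.
The 1/5 is divided into 3 equal shares of 1/15 among Kavita, Yamini, Bhavna.
Kavita is living and takes 1/15.
Yamini is living and takes 1/15.
Bhavna is living and takes 1/15.

Bhavna 1/15; Deepa 1/5; Ishita 1/5; Jayant 1/5; Kavita 1/15; Tarun 1/5; Yamini 1/15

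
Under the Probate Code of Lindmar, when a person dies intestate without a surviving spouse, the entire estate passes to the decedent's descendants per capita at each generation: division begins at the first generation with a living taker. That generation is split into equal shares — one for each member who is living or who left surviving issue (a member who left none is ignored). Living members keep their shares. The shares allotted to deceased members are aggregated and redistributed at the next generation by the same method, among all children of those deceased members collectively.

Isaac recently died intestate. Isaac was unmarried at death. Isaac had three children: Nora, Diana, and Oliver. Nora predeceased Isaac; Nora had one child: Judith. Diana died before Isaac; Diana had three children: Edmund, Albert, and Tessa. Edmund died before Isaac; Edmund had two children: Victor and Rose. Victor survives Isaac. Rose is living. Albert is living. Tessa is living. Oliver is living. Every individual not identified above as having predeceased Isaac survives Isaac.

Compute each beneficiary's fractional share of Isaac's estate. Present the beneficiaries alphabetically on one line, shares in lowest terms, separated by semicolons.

There is no surviving spouse, so the entire estate passes to Isaac's descendants per capita at each generation.
At generation 1 (Nora, Diana, Oliver) there are 3 shares of (1)/3 = 1/3 each.
Living: Oliver — each takes 1/3.
Deceased: Nora and Diana. Their combined 2/3 is pooled and carried to generation 2.
At generation 2 (Judith, Edmund, Albert, Tessa) there are 4 shares of (2/3)/4 = 1/6 each.
Living: Judith, Albert, and Tessa — each takes 1/6.
Deceased: Edmund. That 1/6 share is carried to generation 3.
At generation 3 (Victor, Rose) there are 2 shares of (1/6)/2 = 1/12 each.
Living: Victor and Rose — each takes 1/12.

Albert 1/6; Judith 1/6; Oliver 1/3; Rose 1/12; Tessa 1/6; Victor 1/12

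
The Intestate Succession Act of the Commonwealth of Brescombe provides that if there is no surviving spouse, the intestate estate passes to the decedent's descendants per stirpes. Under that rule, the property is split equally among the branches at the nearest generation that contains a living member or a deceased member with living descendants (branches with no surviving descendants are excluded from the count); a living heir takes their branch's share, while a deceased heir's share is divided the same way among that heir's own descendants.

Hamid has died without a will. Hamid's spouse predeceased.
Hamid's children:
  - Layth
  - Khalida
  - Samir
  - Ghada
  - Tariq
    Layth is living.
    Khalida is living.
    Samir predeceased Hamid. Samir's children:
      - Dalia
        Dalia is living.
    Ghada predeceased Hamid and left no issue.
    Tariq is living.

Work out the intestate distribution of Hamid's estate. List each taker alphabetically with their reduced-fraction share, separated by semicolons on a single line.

Dalia 1/4; Khalida 1/4; Layth 1/4; Tariq 1/4

There is no surviving spouse, so the entire estate passes to Hamid's descendants per stirpes.
Ghada left no surviving issue, so that branch lapses and is disregarded.
The estate is divided into 4 equal shares of 1/4 among Layth, Khalida, Samir, Tariq.
Layth is living and takes 1/4.
Khalida is living and takes 1/4.
Samir predeceased; the 1/4 allotted to Samir's branch passes to Samir's issue by representation.
Dalia is the sole taker at this level and receives the full 1/4.
Tariq is living and takes 1/4.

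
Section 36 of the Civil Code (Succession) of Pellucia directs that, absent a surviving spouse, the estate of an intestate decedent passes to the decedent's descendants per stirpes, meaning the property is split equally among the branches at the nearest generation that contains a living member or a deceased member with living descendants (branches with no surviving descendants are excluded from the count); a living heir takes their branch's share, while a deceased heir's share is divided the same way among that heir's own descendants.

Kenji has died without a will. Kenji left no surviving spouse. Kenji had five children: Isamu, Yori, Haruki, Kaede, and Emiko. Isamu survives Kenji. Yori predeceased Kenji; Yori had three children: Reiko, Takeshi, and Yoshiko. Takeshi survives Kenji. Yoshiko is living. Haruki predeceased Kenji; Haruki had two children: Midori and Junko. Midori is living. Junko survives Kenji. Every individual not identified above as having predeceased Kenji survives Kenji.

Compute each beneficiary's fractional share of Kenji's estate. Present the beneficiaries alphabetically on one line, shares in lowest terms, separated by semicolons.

Emiko 1/5; Isamu 1/5; Junko 1/10; Kaede 1/5; Midori 1/10; Reiko 1/15; Takeshi 1/15; Yoshiko 1/15

There is no surviving spouse, so the entire estate passes to Kenji's descendants per stirpes.
The estate is divided into 5 equal shares of 1/5 among Isamu, Yori, Haruki, Kaede, Emiko.
Isamu is living and takes 1/5.
Yori predeceased; the 1/5 allotted to Yori's branch passes to Yori's issue by representation.
The 1/5 is divided into 3 equal shares of 1/15 among Reiko, Takeshi, Yoshiko.
Reiko is living and takes 1/15.
Takeshi is living and takes 1/15.
Yoshiko is living and takes 1/15.
Haruki predeceased; the 1/5 allotted to Haruki's branch passes to Haruki's issue by representation.
The 1/5 is divided into 2 equal shares of 1/10 among Midori, Junko.
Midori is living and takes 1/10.
Junko is living and takes 1/10.
Kaede is living and takes 1/5.
Emiko is living and takes 1/5.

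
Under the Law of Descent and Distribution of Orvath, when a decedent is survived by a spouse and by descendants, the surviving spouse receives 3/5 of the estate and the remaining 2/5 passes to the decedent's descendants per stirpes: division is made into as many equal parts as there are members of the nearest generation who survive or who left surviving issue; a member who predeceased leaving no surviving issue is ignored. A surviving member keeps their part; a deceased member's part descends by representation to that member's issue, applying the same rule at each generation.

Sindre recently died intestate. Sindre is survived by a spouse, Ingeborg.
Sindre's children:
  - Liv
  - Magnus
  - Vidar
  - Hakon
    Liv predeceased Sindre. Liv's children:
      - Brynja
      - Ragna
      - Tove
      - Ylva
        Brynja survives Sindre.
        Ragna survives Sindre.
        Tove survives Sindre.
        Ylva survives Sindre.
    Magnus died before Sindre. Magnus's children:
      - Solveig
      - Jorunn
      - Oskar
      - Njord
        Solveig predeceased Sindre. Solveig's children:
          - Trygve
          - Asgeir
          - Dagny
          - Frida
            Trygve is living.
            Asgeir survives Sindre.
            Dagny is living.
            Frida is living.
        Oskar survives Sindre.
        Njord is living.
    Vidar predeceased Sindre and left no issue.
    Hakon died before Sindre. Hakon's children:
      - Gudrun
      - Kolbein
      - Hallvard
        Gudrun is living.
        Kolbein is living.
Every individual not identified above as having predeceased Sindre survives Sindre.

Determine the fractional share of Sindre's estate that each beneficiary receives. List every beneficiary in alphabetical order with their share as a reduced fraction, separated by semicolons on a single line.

Ingeborg, as surviving spouse, takes 3/5.
The remaining 2/5 passes to Sindre's descendants per stirpes.
Vidar left no surviving issue, so that branch lapses and is disregarded.
The 2/5 is divided into 3 equal shares of 2/15 among Liv, Magnus, Hakon.
Liv predeceased; the 2/15 allotted to Liv's branch passes to Liv's issue by representation.
The 2/15 is divided into 4 equal shares of 1/30 among Brynja, Ragna, Tove, Ylva.
Brynja is living and takes 1/30.
Ragna is living and takes 1/30.
Tove is living and takes 1/30.
Ylva is living and takes 1/30.
Magnus predeceased; the 2/15 allotted to Magnus's branch passes to Magnus's issue by representation.
The 2/15 is divided into 4 equal shares of 1/30 among Solveig, Jorunn, Oskar, Njord.
Solveig predeceased; the 1/30 allotted to Solveig's branch passes to Solveig's issue by representation.
The 1/30 is divided into 4 equal shares of 1/120 among Trygve, Asgeir, Dagny, Frida.
Trygve is living and takes 1/120.
Asgeir is living and takes 1/120.
Dagny is living and takes 1/120.
Frida is living and takes 1/120.
Jorunn is living and takes 1/30.
Oskar is living and takes 1/30.
Njord is living and takes 1/30.
Hakon predeceased; the 2/15 allotted to Hakon's branch passes to Hakon's issue by representation.
The 2/15 is divided into 3 equal shares of 2/45 among Gudrun, Kolbein, Hallvard.
Gudrun is living and takes 2/45.
Kolbein is living and takes 2/45.
Hallvard is living and takes 2/45.

Asgeir 1/120; Brynja 1/30; Dagny 1/120; Frida 1/120; Gudrun 2/45; Hallvard 2/45; Ingeborg 3/5; Jorunn 1/30; Kolbein 2/45; Njord 1/30; Oskar 1/30; Ragna 1/30; Tove 1/30; Trygve 1/120; Ylva 1/30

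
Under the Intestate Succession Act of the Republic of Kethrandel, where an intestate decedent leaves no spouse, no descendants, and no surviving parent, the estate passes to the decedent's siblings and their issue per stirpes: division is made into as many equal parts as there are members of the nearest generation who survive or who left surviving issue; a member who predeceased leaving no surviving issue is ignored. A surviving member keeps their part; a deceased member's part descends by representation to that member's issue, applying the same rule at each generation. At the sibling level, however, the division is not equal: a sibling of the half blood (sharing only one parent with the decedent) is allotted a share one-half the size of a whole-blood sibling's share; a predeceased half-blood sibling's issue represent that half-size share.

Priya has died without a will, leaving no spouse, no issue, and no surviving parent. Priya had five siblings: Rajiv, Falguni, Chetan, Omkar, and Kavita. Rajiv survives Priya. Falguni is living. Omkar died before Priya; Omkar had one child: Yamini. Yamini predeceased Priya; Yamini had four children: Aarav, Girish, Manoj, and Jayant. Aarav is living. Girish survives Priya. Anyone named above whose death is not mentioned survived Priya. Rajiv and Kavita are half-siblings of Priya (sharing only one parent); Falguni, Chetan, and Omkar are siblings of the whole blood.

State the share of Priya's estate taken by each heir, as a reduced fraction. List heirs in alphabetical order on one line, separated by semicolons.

Aarav 1/16; Chetan 1/4; Falguni 1/4; Girish 1/16; Jayant 1/16; Kavita 1/8; Manoj 1/16; Rajiv 1/8

No spouse, descendants, or parent survives, so the estate passes to Priya's siblings per stirpes.
Half-blood siblings count for one-half the weight of whole-blood siblings at the initial division.
Dividing 1 in proportion to weights (total weight 4): Rajiv (weight 1/2) → 1/8; Falguni (weight 1) → 1/4; Chetan (weight 1) → 1/4; Omkar (weight 1) → 1/4; Kavita (weight 1/2) → 1/8.
Rajiv is living and takes 1/8.
Falguni is living and takes 1/4.
Chetan is living and takes 1/4.
Omkar predeceased; the 1/4 allotted to Omkar's branch passes to Omkar's issue by representation.
Yamini's line is the sole branch at this level, so the full 1/4 passes to Yamini's issue by representation.
The 1/4 is divided into 4 equal shares of 1/16 among Aarav, Girish, Manoj, Jayant.
Aarav is living and takes 1/16.
Girish is living and takes 1/16.
Manoj is living and takes 1/16.
Jayant is living and takes 1/16.
Kavita is living and takes 1/8.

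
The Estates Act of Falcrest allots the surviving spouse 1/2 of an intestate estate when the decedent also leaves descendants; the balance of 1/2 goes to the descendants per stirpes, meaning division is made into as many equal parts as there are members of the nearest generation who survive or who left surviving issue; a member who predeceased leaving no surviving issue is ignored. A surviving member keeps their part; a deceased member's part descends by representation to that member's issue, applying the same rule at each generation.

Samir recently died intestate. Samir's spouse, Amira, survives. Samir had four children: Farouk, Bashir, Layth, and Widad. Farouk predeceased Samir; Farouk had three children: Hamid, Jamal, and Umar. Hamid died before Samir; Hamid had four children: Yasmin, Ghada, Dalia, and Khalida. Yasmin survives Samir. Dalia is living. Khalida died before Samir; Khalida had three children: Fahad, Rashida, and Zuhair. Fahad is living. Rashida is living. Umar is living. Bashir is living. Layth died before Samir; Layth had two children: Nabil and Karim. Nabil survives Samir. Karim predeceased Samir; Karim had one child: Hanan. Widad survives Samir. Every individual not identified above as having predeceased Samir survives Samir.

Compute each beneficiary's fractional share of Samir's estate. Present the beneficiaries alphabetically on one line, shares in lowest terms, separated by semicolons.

Amira 1/2; Bashir 1/8; Dalia 1/96; Fahad 1/288; Ghada 1/96; Hanan 1/16; Jamal 1/24; Nabil 1/16; Rashida 1/288; Umar 1/24; Widad 1/8; Yasmin 1/96; Zuhair 1/288

Amira, as surviving spouse, takes 1/2.
The remaining 1/2 passes to Samir's descendants per stirpes.
The 1/2 is divided into 4 equal shares of 1/8 among Farouk, Bashir, Layth, Widad.
Farouk predeceased; the 1/8 allotted to Farouk's branch passes to Farouk's issue by representation.
The 1/8 is divided into 3 equal shares of 1/24 among Hamid, Jamal, Umar.
Hamid predeceased; the 1/24 allotted to Hamid's branch passes to Hamid's issue by representation.
The 1/24 is divided into 4 equal shares of 1/96 among Yasmin, Ghada, Dalia, Khalida.
Yasmin is living and takes 1/96.
Ghada is living and takes 1/96.
Dalia is living and takes 1/96.
Khalida predeceased; the 1/96 allotted to Khalida's branch passes to Khalida's issue by representation.
The 1/96 is divided into 3 equal shares of 1/288 among Fahad, Rashida, Zuhair.
Fahad is living and takes 1/288.
Rashida is living and takes 1/288.
Zuhair is living and takes 1/288.
Jamal is living and takes 1/24.
Umar is living and takes 1/24.
Bashir is living and takes 1/8.
Layth predeceased; the 1/8 allotted to Layth's branch passes to Layth's issue by representation.
The 1/8 is divided into 2 equal shares of 1/16 among Nabil, Karim.
Nabil is living and takes 1/16.
Karim predeceased; the 1/16 allotted to Karim's branch passes to Karim's issue by representation.
Hanan is the sole taker at this level and receives the full 1/16.
Widad is living and takes 1/8.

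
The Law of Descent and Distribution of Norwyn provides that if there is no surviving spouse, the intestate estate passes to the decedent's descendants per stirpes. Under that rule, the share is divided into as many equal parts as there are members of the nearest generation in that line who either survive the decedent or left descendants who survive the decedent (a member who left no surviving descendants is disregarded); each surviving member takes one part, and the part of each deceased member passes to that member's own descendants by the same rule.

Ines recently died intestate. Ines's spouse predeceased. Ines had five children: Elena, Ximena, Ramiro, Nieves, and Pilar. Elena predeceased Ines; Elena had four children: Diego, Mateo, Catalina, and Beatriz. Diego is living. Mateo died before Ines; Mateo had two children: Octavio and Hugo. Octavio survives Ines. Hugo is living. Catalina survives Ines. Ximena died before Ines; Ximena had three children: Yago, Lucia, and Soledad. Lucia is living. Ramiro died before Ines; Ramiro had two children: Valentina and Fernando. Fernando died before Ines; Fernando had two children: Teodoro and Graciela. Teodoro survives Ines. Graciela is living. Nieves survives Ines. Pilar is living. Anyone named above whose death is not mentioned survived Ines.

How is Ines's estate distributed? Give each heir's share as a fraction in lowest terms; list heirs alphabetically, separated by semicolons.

There is no surviving spouse, so the entire estate passes to Ines's descendants per stirpes.
The estate is divided into 5 equal shares of 1/5 among Elena, Ximena, Ramiro, Nieves, Pilar.
Elena predeceased; the 1/5 allotted to Elena's branch passes to Elena's issue by representation.
The 1/5 is divided into 4 equal shares of 1/20 among Diego, Mateo, Catalina, Beatriz.
Diego is living and takes 1/20.
Mateo predeceased; the 1/20 allotted to Mateo's branch passes to Mateo's issue by representation.
The 1/20 is divided into 2 equal shares of 1/40 among Octavio, Hugo.
Octavio is living and takes 1/40.
Hugo is living and takes 1/40.
Catalina is living and takes 1/20.
Beatriz is living and takes 1/20.
Ximena predeceased; the 1/5 allotted to Ximena's branch passes to Ximena's issue by representation.
The 1/5 is divided into 3 equal shares of 1/15 among Yago, Lucia, Soledad.
Yago is living and takes 1/15.
Lucia is living and takes 1/15.
Soledad is living and takes 1/15.
Ramiro predeceased; the 1/5 allotted to Ramiro's branch passes to Ramiro's issue by representation.
The 1/5 is divided into 2 equal shares of 1/10 among Valentina, Fernando.
Valentina is living and takes 1/10.
Fernando predeceased; the 1/10 allotted to Fernando's branch passes to Fernando's issue by representation.
The 1/10 is divided into 2 equal shares of 1/20 among Teodoro, Graciela.
Teodoro is living and takes 1/20.
Graciela is living and takes 1/20.
Nieves is living and takes 1/5.
Pilar is living and takes 1/5.

Beatriz 1/20; Catalina 1/20; Diego 1/20; Graciela 1/20; Hugo 1/40; Lucia 1/15; Nieves 1/5; Octavio 1/40; Pilar 1/5; Soledad 1/15; Teodoro 1/20; Valentina 1/10; Yago 1/15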